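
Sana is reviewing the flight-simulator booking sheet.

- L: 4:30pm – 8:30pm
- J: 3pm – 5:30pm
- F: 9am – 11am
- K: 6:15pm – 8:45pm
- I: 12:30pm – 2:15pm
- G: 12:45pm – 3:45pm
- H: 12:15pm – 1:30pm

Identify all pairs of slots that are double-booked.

G & H, G & I, G & J, H & I, J & L, K & L

Sorted by start: F, H, I, G, J, L, K.
H starts after F ends — done with F.
I starts before H ends → H and I overlap.
G starts before H ends → H and G overlap.
J starts after H ends — done with H.
G starts before I ends → I and G overlap.
J starts after I ends — done with I.
J starts before G ends → G and J overlap.
L starts after G ends — done with G.
L starts before J ends → J and L overlap.
K starts after J ends.
K starts before L ends → L and K overlap.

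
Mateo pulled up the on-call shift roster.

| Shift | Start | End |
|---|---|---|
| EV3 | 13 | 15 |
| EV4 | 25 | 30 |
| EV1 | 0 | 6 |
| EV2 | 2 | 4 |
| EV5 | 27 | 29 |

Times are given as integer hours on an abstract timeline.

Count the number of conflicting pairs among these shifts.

2

Check each pair: they overlap iff neither finishes before the other starts.
Sorted by start: EV1, EV2, EV3, EV4, EV5.
EV2 starts before EV1 ends → EV1 and EV2 overlap.
EV3 starts after EV1 ends; EV1 is clear from here.
EV3 starts after EV2 ends; EV2 is clear from here.
EV4 starts after EV3 ends; EV3 is clear from here.
EV5 starts before EV4 ends → EV4 and EV5 overlap.
Overlapping pairs: EV1 & EV2, EV4 & EV5 — 2 in total.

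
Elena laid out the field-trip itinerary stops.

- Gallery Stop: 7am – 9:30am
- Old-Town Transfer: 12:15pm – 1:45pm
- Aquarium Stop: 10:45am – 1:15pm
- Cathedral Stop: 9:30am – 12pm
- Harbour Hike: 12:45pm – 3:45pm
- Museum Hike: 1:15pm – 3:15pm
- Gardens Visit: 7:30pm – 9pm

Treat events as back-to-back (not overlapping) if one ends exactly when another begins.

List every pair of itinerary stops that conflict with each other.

Aquarium Stop & Cathedral Stop, Aquarium Stop & Harbour Hike, Aquarium Stop & Old-Town Transfer, Harbour Hike & Museum Hike, Harbour Hike & Old-Town Transfer, Museum Hike & Old-Town Transfer

Sorted by start: Gallery Stop, Cathedral Stop, Aquarium Stop, Old-Town Transfer, Harbour Hike, Museum Hike, Gardens Visit.
Cathedral Stop starts exactly when Gallery Stop ends (back-to-back, no overlap) — done with Gallery Stop.
Aquarium Stop starts before Cathedral Stop ends → Cathedral Stop and Aquarium Stop overlap.
Old-Town Transfer starts after Cathedral Stop ends — done with Cathedral Stop.
Old-Town Transfer starts before Aquarium Stop ends → Aquarium Stop and Old-Town Transfer overlap.
Harbour Hike starts before Aquarium Stop ends → Aquarium Stop and Harbour Hike overlap.
Museum Hike starts exactly when Aquarium Stop ends (back-to-back, no overlap) — done with Aquarium Stop.
Harbour Hike starts before Old-Town Transfer ends → Old-Town Transfer and Harbour Hike overlap.
Museum Hike starts before Old-Town Transfer ends → Old-Town Transfer and Museum Hike overlap.
Gardens Visit starts after Old-Town Transfer ends.
Museum Hike starts before Harbour Hike ends → Harbour Hike and Museum Hike overlap.
Gardens Visit starts after Harbour Hike ends.
Gardens Visit starts after Museum Hike ends.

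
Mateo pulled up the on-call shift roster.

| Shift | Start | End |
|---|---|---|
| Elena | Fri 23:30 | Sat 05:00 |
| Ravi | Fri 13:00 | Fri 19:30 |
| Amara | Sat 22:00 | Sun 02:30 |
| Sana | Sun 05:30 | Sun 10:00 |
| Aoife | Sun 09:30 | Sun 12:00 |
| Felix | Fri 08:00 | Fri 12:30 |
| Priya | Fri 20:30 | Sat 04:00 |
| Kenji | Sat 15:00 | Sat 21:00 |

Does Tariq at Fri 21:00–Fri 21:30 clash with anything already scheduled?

Felix: ends Fri 12:30 at or before Tariq starts Fri 21:00 → clear.
Ravi: ends Fri 19:30 at or before Tariq starts Fri 21:00 → clear.
Priya: starts Fri 20:30 before Tariq ends Fri 21:30, and ends Sat 04:00 after Tariq starts Fri 21:00 → overlap.
Elena: starts Fri 23:30 at or after Tariq ends Fri 21:30 → clear.
Kenji: starts Sat 15:00 at or after Tariq ends Fri 21:30 → clear.
Amara: starts Sat 22:00 at or after Tariq ends Fri 21:30 → clear.
Sana: starts Sun 05:30 at or after Tariq ends Fri 21:30 → clear.
Aoife: starts Sun 09:30 at or after Tariq ends Fri 21:30 → clear.
Tariq overlaps Priya.

Yes — it overlaps Priya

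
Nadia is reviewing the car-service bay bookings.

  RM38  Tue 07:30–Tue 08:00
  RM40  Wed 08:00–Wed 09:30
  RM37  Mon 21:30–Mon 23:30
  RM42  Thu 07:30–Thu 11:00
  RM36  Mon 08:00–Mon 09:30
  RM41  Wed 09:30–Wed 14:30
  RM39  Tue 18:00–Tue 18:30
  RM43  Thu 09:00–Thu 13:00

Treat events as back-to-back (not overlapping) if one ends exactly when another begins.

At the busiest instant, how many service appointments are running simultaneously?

2

Walk through starts and ends in time order (an end at T is processed before a start at T):
Mon 08:00 start RM36 → 1
Mon 09:30 end RM36 → 0
Mon 21:30 start RM37 → 1
Mon 23:30 end RM37 → 0
Tue 07:30 start RM38 → 1
Tue 08:00 end RM38 → 0
Tue 18:00 start RM39 → 1
Tue 18:30 end RM39 → 0
Wed 08:00 start RM40 → 1
Wed 09:30 end RM40 → 0
Wed 09:30 start RM41 → 1
Wed 14:30 end RM41 → 0
Thu 07:30 start RM42 → 1
Thu 09:00 start RM43 → 2
Thu 11:00 end RM42 → 1
Thu 13:00 end RM43 → 0
Peak is 2, at Thu 09:00 (RM42, RM43).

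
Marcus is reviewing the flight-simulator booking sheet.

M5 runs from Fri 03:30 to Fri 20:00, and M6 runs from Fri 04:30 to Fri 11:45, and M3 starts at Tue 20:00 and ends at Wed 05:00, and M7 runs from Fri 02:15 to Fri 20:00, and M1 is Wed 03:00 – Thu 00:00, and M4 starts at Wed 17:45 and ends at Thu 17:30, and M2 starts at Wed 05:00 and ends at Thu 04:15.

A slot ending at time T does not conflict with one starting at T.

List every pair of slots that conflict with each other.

M1 & M2, M1 & M3, M1 & M4, M2 & M4, M5 & M6, M5 & M7, M6 & M7

Sorted by start: M3, M1, M2, M4, M7, M5, M6.
M1 starts before M3 ends → M3 and M1 overlap.
M2 starts exactly when M3 ends (back-to-back, no overlap) — done with M3.
M2 starts before M1 ends → M1 and M2 overlap.
M4 starts before M1 ends → M1 and M4 overlap.
M7 starts after M1 ends — done with M1.
M4 starts before M2 ends → M2 and M4 overlap.
M7 starts after M2 ends — done with M2.
M7 starts after M4 ends — done with M4.
M5 starts before M7 ends → M7 and M5 overlap.
M6 starts before M7 ends → M7 and M6 overlap.
M6 starts before M5 ends → M5 and M6 overlap.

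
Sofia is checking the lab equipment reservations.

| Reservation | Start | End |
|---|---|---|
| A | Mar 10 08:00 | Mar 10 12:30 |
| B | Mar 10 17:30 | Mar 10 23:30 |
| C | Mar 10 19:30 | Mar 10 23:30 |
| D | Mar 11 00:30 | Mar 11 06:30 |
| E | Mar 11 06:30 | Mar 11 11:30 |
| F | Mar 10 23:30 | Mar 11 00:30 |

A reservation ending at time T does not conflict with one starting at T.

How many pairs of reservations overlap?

Two intervals overlap when each starts before the other ends.
Sorted by start: A, B, C, F, D, E.
B starts after A ends, so nothing later overlaps A either.
C starts before B ends → B and C overlap.
F starts exactly when B ends (back-to-back, no overlap), so nothing later overlaps B either.
F starts exactly when C ends (back-to-back, no overlap), so nothing later overlaps C either.
D starts exactly when F ends (back-to-back, no overlap), so nothing later overlaps F either.
E starts exactly when D ends (back-to-back, no overlap).
Overlapping pairs: B & C — 1 in total.

1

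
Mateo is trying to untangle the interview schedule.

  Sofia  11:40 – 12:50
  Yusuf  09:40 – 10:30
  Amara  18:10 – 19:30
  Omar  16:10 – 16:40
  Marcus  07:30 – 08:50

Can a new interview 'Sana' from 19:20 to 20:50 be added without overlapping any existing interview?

No — it overlaps Amara

Marcus: ends 08:50 at or before Sana starts 19:20 → clear.
Yusuf: ends 10:30 at or before Sana starts 19:20 → clear.
Sofia: ends 12:50 at or before Sana starts 19:20 → clear.
Omar: ends 16:40 at or before Sana starts 19:20 → clear.
Amara: starts 18:10 before Sana ends 20:50, and ends 19:30 after Sana starts 19:20 → overlap.
Sana overlaps Amara.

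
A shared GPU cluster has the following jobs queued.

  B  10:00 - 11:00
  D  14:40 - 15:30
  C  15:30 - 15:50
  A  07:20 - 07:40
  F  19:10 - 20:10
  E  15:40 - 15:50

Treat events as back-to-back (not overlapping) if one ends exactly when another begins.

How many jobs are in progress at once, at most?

Sweep the timeline, counting +1 at each start and −1 at each end (ends before starts at a tie):
07:20 start A → 1
07:40 end A → 0
10:00 start B → 1
11:00 end B → 0
14:40 start D → 1
15:30 end D → 0
15:30 start C → 1
15:40 start E → 2
15:50 end C → 1
15:50 end E → 0
19:10 start F → 1
20:10 end F → 0
Peak is 2, at 15:40 (C, E).

2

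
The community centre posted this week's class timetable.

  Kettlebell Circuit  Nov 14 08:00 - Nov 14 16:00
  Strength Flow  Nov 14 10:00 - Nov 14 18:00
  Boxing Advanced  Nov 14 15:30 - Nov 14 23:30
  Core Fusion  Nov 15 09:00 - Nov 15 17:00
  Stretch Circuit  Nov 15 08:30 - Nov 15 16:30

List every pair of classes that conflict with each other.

Boxing Advanced & Kettlebell Circuit, Boxing Advanced & Strength Flow, Core Fusion & Stretch Circuit, Kettlebell Circuit & Strength Flow

Sorted by start: Kettlebell Circuit, Strength Flow, Boxing Advanced, Stretch Circuit, Core Fusion.
Strength Flow starts before Kettlebell Circuit ends → Kettlebell Circuit and Strength Flow overlap.
Boxing Advanced starts before Kettlebell Circuit ends → Kettlebell Circuit and Boxing Advanced overlap.
Stretch Circuit starts after Kettlebell Circuit ends, so nothing later overlaps Kettlebell Circuit either.
Boxing Advanced starts before Strength Flow ends → Strength Flow and Boxing Advanced overlap.
Stretch Circuit starts after Strength Flow ends, so nothing later overlaps Strength Flow either.
Stretch Circuit starts after Boxing Advanced ends, so nothing later overlaps Boxing Advanced either.
Core Fusion starts before Stretch Circuit ends → Stretch Circuit and Core Fusion overlap.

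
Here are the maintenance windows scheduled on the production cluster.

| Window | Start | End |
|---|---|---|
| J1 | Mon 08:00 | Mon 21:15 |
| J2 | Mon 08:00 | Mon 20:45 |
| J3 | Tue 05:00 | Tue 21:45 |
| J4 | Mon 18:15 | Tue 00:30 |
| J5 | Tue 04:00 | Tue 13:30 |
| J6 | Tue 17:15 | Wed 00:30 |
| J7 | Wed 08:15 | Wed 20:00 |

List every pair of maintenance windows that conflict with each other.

J1 & J2, J1 & J4, J2 & J4, J3 & J5, J3 & J6

Sorted by start: J1, J2, J4, J5, J3, J6, J7.
J2 starts before J1 ends → J1 and J2 overlap.
J4 starts before J1 ends → J1 and J4 overlap.
J5 starts after J1 ends, so nothing later overlaps J1 either.
J4 starts before J2 ends → J2 and J4 overlap.
J5 starts after J2 ends, so nothing later overlaps J2 either.
J5 starts after J4 ends, so nothing later overlaps J4 either.
J3 starts before J5 ends → J5 and J3 overlap.
J6 starts after J5 ends, so nothing later overlaps J5 either.
J6 starts before J3 ends → J3 and J6 overlap.
J7 starts after J3 ends.
J7 starts after J6 ends.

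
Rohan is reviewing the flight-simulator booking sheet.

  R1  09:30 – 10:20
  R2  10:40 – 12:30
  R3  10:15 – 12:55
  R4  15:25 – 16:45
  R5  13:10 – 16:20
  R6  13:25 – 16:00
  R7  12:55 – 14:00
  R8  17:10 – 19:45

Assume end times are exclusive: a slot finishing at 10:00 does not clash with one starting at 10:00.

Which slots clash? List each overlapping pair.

Check each pair: they overlap iff neither finishes before the other starts.
Sorted by start: R1, R3, R2, R7, R5, R6, R4, R8.
R3 starts before R1 ends → R1 and R3 overlap.
R2 starts after R1 ends, so R1 has no further overlaps.
R2 starts before R3 ends → R3 and R2 overlap.
R7 starts exactly when R3 ends (back-to-back, no overlap), so R3 has no further overlaps.
R7 starts after R2 ends, so R2 has no further overlaps.
R5 starts before R7 ends → R7 and R5 overlap.
R6 starts before R7 ends → R7 and R6 overlap.
R4 starts after R7 ends, so R7 has no further overlaps.
R6 starts before R5 ends → R5 and R6 overlap.
R4 starts before R5 ends → R5 and R4 overlap.
R8 starts after R5 ends.
R4 starts before R6 ends → R6 and R4 overlap.
R8 starts after R6 ends.
R8 starts after R4 ends.

R1 & R3, R2 & R3, R4 & R5, R4 & R6, R5 & R6, R5 & R7, R6 & R7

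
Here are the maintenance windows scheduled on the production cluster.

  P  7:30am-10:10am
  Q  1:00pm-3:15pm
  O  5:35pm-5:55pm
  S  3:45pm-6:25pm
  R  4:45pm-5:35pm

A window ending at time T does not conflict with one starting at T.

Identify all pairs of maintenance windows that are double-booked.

O & S, R & S

Sorted by start: P, Q, S, R, O.
Q starts after P ends, so nothing later overlaps P either.
S starts after Q ends, so nothing later overlaps Q either.
R starts before S ends → S and R overlap.
O starts before S ends → S and O overlap.
O starts exactly when R ends (back-to-back, no overlap).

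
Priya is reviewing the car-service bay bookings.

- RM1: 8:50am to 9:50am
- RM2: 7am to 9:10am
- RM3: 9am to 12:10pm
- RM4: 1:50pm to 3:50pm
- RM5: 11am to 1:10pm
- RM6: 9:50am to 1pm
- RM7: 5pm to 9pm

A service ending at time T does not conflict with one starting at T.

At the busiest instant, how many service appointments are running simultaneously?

3

Sweep the timeline, counting +1 at each start and −1 at each end (ends before starts at a tie):
7am start RM2 → 1
8:50am start RM1 → 2
9am start RM3 → 3
9:10am end RM2 → 2
9:50am end RM1 → 1
9:50am start RM6 → 2
11am start RM5 → 3
12:10pm end RM3 → 2
1pm end RM6 → 1
1:10pm end RM5 → 0
1:50pm start RM4 → 1
3:50pm end RM4 → 0
5pm start RM7 → 1
9pm end RM7 → 0
Peak is 3, at 9am (RM1, RM2, RM3).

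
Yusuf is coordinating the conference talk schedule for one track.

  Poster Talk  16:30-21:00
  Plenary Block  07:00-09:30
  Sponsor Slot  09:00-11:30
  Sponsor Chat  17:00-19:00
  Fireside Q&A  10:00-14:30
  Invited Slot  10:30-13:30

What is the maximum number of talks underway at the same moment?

3

Sweep the timeline, counting +1 at each start and −1 at each end (ends before starts at a tie):
07:00 start Plenary Block → 1
09:00 start Sponsor Slot → 2
09:30 end Plenary Block → 1
10:00 start Fireside Q&A → 2
10:30 start Invited Slot → 3
11:30 end Sponsor Slot → 2
13:30 end Invited Slot → 1
14:30 end Fireside Q&A → 0
16:30 start Poster Talk → 1
17:00 start Sponsor Chat → 2
19:00 end Sponsor Chat → 1
21:00 end Poster Talk → 0
Peak is 3, at 10:30 (Fireside Q&A, Invited Slot, Sponsor Slot).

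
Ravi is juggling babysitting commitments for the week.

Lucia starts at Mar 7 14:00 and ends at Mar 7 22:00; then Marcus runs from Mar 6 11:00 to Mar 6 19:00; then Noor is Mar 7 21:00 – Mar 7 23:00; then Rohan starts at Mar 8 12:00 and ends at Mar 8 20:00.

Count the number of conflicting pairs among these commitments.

1

Check each pair: they overlap iff neither finishes before the other starts.
Sorted by start: Marcus, Lucia, Noor, Rohan.
Lucia starts after Marcus ends; Marcus is clear from here.
Noor starts before Lucia ends → Lucia and Noor overlap.
Rohan starts after Lucia ends.
Rohan starts after Noor ends.
Overlapping pairs: Lucia & Noor — 1 in total.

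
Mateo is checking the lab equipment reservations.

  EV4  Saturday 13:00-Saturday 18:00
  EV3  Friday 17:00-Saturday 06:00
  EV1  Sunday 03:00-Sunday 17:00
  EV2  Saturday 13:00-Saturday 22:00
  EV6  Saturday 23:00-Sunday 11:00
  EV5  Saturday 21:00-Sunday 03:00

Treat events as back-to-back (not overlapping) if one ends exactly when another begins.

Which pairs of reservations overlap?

Two intervals overlap when each starts before the other ends.
Sorted by start: EV3, EV2, EV4, EV5, EV6, EV1.
EV2 starts after EV3 ends, so nothing later overlaps EV3 either.
EV4 starts before EV2 ends → EV2 and EV4 overlap.
EV5 starts before EV2 ends → EV2 and EV5 overlap.
EV6 starts after EV2 ends, so nothing later overlaps EV2 either.
EV5 starts after EV4 ends, so nothing later overlaps EV4 either.
EV6 starts before EV5 ends → EV5 and EV6 overlap.
EV1 starts exactly when EV5 ends (back-to-back, no overlap).
EV1 starts before EV6 ends → EV6 and EV1 overlap.

EV1 & EV6, EV2 & EV4, EV2 & EV5, EV5 & EV6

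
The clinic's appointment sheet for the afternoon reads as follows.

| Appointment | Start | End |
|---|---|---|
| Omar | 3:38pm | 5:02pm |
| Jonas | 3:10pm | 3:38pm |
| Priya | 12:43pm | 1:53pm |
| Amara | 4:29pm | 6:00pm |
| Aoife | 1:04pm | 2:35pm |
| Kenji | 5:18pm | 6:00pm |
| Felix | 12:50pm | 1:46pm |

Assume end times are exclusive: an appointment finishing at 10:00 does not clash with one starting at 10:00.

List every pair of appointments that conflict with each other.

Two intervals overlap when each starts before the other ends.
Sorted by start: Priya, Felix, Aoife, Jonas, Omar, Amara, Kenji.
Felix starts before Priya ends → Priya and Felix overlap.
Aoife starts before Priya ends → Priya and Aoife overlap.
Jonas starts after Priya ends, so nothing later overlaps Priya either.
Aoife starts before Felix ends → Felix and Aoife overlap.
Jonas starts after Felix ends, so nothing later overlaps Felix either.
Jonas starts after Aoife ends, so nothing later overlaps Aoife either.
Omar starts exactly when Jonas ends (back-to-back, no overlap), so nothing later overlaps Jonas either.
Amara starts before Omar ends → Omar and Amara overlap.
Kenji starts after Omar ends.
Kenji starts before Amara ends → Amara and Kenji overlap.

Amara & Kenji, Amara & Omar, Aoife & Felix, Aoife & Priya, Felix & Priya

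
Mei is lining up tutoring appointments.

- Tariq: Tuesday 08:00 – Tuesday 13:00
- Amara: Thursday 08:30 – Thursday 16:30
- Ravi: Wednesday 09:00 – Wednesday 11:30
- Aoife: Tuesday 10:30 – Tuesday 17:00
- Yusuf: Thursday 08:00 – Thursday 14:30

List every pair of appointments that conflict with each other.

Sorted by start: Tariq, Aoife, Ravi, Yusuf, Amara.
Aoife starts before Tariq ends → Tariq and Aoife overlap.
Ravi starts after Tariq ends; Tariq is clear from here.
Ravi starts after Aoife ends; Aoife is clear from here.
Yusuf starts after Ravi ends; Ravi is clear from here.
Amara starts before Yusuf ends → Yusuf and Amara overlap.

Amara & Yusuf, Aoife & Tariq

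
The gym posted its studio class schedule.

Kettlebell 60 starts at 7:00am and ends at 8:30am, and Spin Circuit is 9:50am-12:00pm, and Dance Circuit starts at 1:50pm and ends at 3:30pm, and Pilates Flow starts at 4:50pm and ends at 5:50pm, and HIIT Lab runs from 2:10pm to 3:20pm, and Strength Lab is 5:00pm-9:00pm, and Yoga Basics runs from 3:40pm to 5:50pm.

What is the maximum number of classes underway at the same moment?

3

Sort all start/end points and keep a running count:
7:00am start Kettlebell 60 → 1
8:30am end Kettlebell 60 → 0
9:50am start Spin Circuit → 1
12:00pm end Spin Circuit → 0
1:50pm start Dance Circuit → 1
2:10pm start HIIT Lab → 2
3:20pm end HIIT Lab → 1
3:30pm end Dance Circuit → 0
3:40pm start Yoga Basics → 1
4:50pm start Pilates Flow → 2
5:00pm start Strength Lab → 3
5:50pm end Pilates Flow → 2
5:50pm end Yoga Basics → 1
9:00pm end Strength Lab → 0
Peak is 3, at 5:00pm (Pilates Flow, Strength Lab, Yoga Basics).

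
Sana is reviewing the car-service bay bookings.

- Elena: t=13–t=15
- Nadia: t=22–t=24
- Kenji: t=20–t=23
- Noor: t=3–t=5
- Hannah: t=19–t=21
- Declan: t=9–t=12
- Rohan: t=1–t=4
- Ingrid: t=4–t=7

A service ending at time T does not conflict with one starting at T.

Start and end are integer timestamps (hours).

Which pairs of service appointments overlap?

Two intervals overlap when each starts before the other ends.
Sorted by start: Rohan, Noor, Ingrid, Declan, Elena, Hannah, Kenji, Nadia.
Noor starts before Rohan ends → Rohan and Noor overlap.
Ingrid starts exactly when Rohan ends (back-to-back, no overlap) — done with Rohan.
Ingrid starts before Noor ends → Noor and Ingrid overlap.
Declan starts after Noor ends — done with Noor.
Declan starts after Ingrid ends — done with Ingrid.
Elena starts after Declan ends — done with Declan.
Hannah starts after Elena ends — done with Elena.
Kenji starts before Hannah ends → Hannah and Kenji overlap.
Nadia starts after Hannah ends.
Nadia starts before Kenji ends → Kenji and Nadia overlap.

Hannah & Kenji, Ingrid & Noor, Kenji & Nadia, Noor & Rohan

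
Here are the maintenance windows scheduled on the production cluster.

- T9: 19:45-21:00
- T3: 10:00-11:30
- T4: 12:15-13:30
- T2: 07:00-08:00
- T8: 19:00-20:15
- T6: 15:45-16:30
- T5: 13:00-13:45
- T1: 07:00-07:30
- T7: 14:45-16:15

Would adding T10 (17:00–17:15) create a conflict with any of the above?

T1: ends 07:30 at or before T10 starts 17:00 → clear.
T2: ends 08:00 at or before T10 starts 17:00 → clear.
T3: ends 11:30 at or before T10 starts 17:00 → clear.
T4: ends 13:30 at or before T10 starts 17:00 → clear.
T5: ends 13:45 at or before T10 starts 17:00 → clear.
T7: ends 16:15 at or before T10 starts 17:00 → clear.
T6: ends 16:30 at or before T10 starts 17:00 → clear.
T8: starts 19:00 at or after T10 ends 17:15 → clear.
T9: starts 19:45 at or after T10 ends 17:15 → clear.

No — it doesn't clash with anything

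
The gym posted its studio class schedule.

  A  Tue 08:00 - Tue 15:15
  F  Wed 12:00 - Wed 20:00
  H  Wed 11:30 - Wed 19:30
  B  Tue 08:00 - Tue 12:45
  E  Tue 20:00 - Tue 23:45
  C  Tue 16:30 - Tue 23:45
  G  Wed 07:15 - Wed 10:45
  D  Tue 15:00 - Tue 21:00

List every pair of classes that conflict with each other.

A & B, A & D, C & D, C & E, D & E, F & H

Sorted by start: A, B, D, C, E, G, H, F.
B starts before A ends → A and B overlap.
D starts before A ends → A and D overlap.
C starts after A ends — done with A.
D starts after B ends — done with B.
C starts before D ends → D and C overlap.
E starts before D ends → D and E overlap.
G starts after D ends — done with D.
E starts before C ends → C and E overlap.
G starts after C ends — done with C.
G starts after E ends — done with E.
H starts after G ends — done with G.
F starts before H ends → H and F overlap.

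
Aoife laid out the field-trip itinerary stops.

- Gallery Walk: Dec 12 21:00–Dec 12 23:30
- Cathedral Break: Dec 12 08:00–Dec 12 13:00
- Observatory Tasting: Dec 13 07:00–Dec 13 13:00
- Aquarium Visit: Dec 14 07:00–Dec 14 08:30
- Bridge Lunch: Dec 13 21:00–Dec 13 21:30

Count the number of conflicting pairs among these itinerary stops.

0

Sorted by start: Cathedral Break, Gallery Walk, Observatory Tasting, Bridge Lunch, Aquarium Visit.
Gallery Walk starts after Cathedral Break ends — done with Cathedral Break.
Observatory Tasting starts after Gallery Walk ends — done with Gallery Walk.
Bridge Lunch starts after Observatory Tasting ends — done with Observatory Tasting.
Aquarium Visit starts after Bridge Lunch ends.
No pair overlaps.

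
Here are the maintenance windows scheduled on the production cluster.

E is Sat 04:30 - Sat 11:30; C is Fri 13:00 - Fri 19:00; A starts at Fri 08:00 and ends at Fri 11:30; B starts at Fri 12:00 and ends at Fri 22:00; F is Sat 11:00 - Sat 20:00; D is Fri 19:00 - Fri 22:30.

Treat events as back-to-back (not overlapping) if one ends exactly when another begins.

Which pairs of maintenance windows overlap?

B & C, B & D, E & F

Two intervals overlap when each starts before the other ends.
Sorted by start: A, B, C, D, E, F.
B starts after A ends, so nothing later overlaps A either.
C starts before B ends → B and C overlap.
D starts before B ends → B and D overlap.
E starts after B ends, so nothing later overlaps B either.
D starts exactly when C ends (back-to-back, no overlap), so nothing later overlaps C either.
E starts after D ends, so nothing later overlaps D either.
F starts before E ends → E and F overlap.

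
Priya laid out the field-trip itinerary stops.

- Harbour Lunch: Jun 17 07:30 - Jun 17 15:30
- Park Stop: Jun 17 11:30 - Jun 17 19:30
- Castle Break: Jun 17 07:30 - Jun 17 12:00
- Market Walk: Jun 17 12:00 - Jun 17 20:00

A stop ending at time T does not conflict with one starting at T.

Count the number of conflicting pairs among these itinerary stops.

5

Two intervals overlap when each starts before the other ends.
Sorted by start: Harbour Lunch, Castle Break, Park Stop, Market Walk.
Castle Break starts before Harbour Lunch ends → Harbour Lunch and Castle Break overlap.
Park Stop starts before Harbour Lunch ends → Harbour Lunch and Park Stop overlap.
Market Walk starts before Harbour Lunch ends → Harbour Lunch and Market Walk overlap.
Park Stop starts before Castle Break ends → Castle Break and Park Stop overlap.
Market Walk starts exactly when Castle Break ends (back-to-back, no overlap).
Market Walk starts before Park Stop ends → Park Stop and Market Walk overlap.
Overlapping pairs: Castle Break & Harbour Lunch, Castle Break & Park Stop, Harbour Lunch & Market Walk, Harbour Lunch & Park Stop, Market Walk & Park Stop — 5 in total.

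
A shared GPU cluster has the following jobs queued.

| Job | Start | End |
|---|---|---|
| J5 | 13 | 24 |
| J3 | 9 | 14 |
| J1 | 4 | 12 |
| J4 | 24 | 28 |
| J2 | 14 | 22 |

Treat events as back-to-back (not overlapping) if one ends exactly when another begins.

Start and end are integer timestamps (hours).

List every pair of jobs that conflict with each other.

Sorted by start: J1, J3, J5, J2, J4.
J3 starts before J1 ends → J1 and J3 overlap.
J5 starts after J1 ends — done with J1.
J5 starts before J3 ends → J3 and J5 overlap.
J2 starts exactly when J3 ends (back-to-back, no overlap) — done with J3.
J2 starts before J5 ends → J5 and J2 overlap.
J4 starts exactly when J5 ends (back-to-back, no overlap).
J4 starts after J2 ends.

J1 & J3, J2 & J5, J3 & J5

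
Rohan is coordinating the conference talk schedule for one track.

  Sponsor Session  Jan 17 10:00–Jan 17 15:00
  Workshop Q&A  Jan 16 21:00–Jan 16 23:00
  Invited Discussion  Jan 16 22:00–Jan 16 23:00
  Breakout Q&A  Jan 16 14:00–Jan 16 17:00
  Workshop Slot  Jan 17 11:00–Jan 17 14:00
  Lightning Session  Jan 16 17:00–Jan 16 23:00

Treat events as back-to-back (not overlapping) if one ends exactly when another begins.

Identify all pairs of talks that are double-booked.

Invited Discussion & Lightning Session, Invited Discussion & Workshop Q&A, Lightning Session & Workshop Q&A, Sponsor Session & Workshop Slot

Sorted by start: Breakout Q&A, Lightning Session, Workshop Q&A, Invited Discussion, Sponsor Session, Workshop Slot.
Lightning Session starts exactly when Breakout Q&A ends (back-to-back, no overlap), so Breakout Q&A has no further overlaps.
Workshop Q&A starts before Lightning Session ends → Lightning Session and Workshop Q&A overlap.
Invited Discussion starts before Lightning Session ends → Lightning Session and Invited Discussion overlap.
Sponsor Session starts after Lightning Session ends, so Lightning Session has no further overlaps.
Invited Discussion starts before Workshop Q&A ends → Workshop Q&A and Invited Discussion overlap.
Sponsor Session starts after Workshop Q&A ends, so Workshop Q&A has no further overlaps.
Sponsor Session starts after Invited Discussion ends, so Invited Discussion has no further overlaps.
Workshop Slot starts before Sponsor Session ends → Sponsor Session and Workshop Slot overlap.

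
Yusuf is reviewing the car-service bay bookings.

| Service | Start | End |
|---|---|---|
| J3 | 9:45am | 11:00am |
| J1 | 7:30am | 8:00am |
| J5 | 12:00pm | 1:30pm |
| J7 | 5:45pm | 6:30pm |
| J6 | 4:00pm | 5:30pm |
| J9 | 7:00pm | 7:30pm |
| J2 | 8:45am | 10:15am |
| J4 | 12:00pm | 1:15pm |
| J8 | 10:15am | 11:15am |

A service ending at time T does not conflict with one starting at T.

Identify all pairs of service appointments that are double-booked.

J2 & J3, J3 & J8, J4 & J5

Sorted by start: J1, J2, J3, J8, J4, J5, J6, J7, J9.
J2 starts after J1 ends; J1 is clear from here.
J3 starts before J2 ends → J2 and J3 overlap.
J8 starts exactly when J2 ends (back-to-back, no overlap); J2 is clear from here.
J8 starts before J3 ends → J3 and J8 overlap.
J4 starts after J3 ends; J3 is clear from here.
J4 starts after J8 ends; J8 is clear from here.
J5 starts before J4 ends → J4 and J5 overlap.
J6 starts after J4 ends; J4 is clear from here.
J6 starts after J5 ends; J5 is clear from here.
J7 starts after J6 ends; J6 is clear from here.
J9 starts after J7 ends.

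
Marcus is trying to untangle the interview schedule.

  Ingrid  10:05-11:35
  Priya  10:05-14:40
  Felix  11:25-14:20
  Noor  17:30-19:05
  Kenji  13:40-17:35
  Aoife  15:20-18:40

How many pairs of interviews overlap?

Sorted by start: Ingrid, Priya, Felix, Kenji, Aoife, Noor.
Priya starts before Ingrid ends → Ingrid and Priya overlap.
Felix starts before Ingrid ends → Ingrid and Felix overlap.
Kenji starts after Ingrid ends, so Ingrid has no further overlaps.
Felix starts before Priya ends → Priya and Felix overlap.
Kenji starts before Priya ends → Priya and Kenji overlap.
Aoife starts after Priya ends, so Priya has no further overlaps.
Kenji starts before Felix ends → Felix and Kenji overlap.
Aoife starts after Felix ends, so Felix has no further overlaps.
Aoife starts before Kenji ends → Kenji and Aoife overlap.
Noor starts before Kenji ends → Kenji and Noor overlap.
Noor starts before Aoife ends → Aoife and Noor overlap.
Overlapping pairs: Aoife & Kenji, Aoife & Noor, Felix & Ingrid, Felix & Kenji, Felix & Priya, Ingrid & Priya, Kenji & Noor, Kenji & Priya — 8 in total.

8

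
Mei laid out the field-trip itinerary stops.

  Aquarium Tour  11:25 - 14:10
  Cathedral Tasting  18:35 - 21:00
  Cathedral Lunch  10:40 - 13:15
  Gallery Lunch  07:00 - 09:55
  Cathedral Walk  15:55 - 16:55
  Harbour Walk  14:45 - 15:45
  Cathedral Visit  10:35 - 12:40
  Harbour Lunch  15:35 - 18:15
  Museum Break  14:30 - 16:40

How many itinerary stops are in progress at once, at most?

3

Sort all start/end points and keep a running count:
07:00 start Gallery Lunch → 1
09:55 end Gallery Lunch → 0
10:35 start Cathedral Visit → 1
10:40 start Cathedral Lunch → 2
11:25 start Aquarium Tour → 3
12:40 end Cathedral Visit → 2
13:15 end Cathedral Lunch → 1
14:10 end Aquarium Tour → 0
14:30 start Museum Break → 1
14:45 start Harbour Walk → 2
15:35 start Harbour Lunch → 3
15:45 end Harbour Walk → 2
15:55 start Cathedral Walk → 3
16:40 end Museum Break → 2
16:55 end Cathedral Walk → 1
18:15 end Harbour Lunch → 0
18:35 start Cathedral Tasting → 1
21:00 end Cathedral Tasting → 0
Peak is 3, at 11:25 (Aquarium Tour, Cathedral Lunch, Cathedral Visit).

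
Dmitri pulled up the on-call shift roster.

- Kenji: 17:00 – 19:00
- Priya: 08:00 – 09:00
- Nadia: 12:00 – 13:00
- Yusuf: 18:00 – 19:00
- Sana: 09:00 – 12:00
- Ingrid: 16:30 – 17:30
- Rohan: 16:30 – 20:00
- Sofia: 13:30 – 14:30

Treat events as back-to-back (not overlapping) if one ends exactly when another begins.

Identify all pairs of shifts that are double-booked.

Ingrid & Kenji, Ingrid & Rohan, Kenji & Rohan, Kenji & Yusuf, Rohan & Yusuf

Check each pair: they overlap iff neither finishes before the other starts.
Sorted by start: Priya, Sana, Nadia, Sofia, Ingrid, Rohan, Kenji, Yusuf.
Sana starts exactly when Priya ends (back-to-back, no overlap) — done with Priya.
Nadia starts exactly when Sana ends (back-to-back, no overlap) — done with Sana.
Sofia starts after Nadia ends — done with Nadia.
Ingrid starts after Sofia ends — done with Sofia.
Rohan starts before Ingrid ends → Ingrid and Rohan overlap.
Kenji starts before Ingrid ends → Ingrid and Kenji overlap.
Yusuf starts after Ingrid ends.
Kenji starts before Rohan ends → Rohan and Kenji overlap.
Yusuf starts before Rohan ends → Rohan and Yusuf overlap.
Yusuf starts before Kenji ends → Kenji and Yusuf overlap.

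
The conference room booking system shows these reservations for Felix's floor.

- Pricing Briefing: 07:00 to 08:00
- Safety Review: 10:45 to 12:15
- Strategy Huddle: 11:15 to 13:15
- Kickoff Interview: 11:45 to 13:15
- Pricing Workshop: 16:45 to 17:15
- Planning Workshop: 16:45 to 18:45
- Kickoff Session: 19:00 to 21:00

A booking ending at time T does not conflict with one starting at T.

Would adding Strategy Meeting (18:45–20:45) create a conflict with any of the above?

Yes — it overlaps Kickoff Session

Pricing Briefing: ends 08:00 at or before Strategy Meeting starts 18:45 → clear.
Safety Review: ends 12:15 at or before Strategy Meeting starts 18:45 → clear.
Strategy Huddle: ends 13:15 at or before Strategy Meeting starts 18:45 → clear.
Kickoff Interview: ends 13:15 at or before Strategy Meeting starts 18:45 → clear.
Pricing Workshop: ends 17:15 at or before Strategy Meeting starts 18:45 → clear.
Planning Workshop: ends 18:45 at or before Strategy Meeting starts 18:45 → clear.
Kickoff Session: starts 19:00 before Strategy Meeting ends 20:45, and ends 21:00 after Strategy Meeting starts 18:45 → overlap.
Strategy Meeting overlaps Kickoff Session.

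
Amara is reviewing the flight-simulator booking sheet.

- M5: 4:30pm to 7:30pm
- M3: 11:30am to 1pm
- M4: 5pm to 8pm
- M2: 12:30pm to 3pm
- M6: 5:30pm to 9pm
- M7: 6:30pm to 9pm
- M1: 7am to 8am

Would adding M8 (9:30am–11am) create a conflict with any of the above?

M1: ends 8am at or before M8 starts 9:30am → clear.
M3: starts 11:30am at or after M8 ends 11am → clear.
M2: starts 12:30pm at or after M8 ends 11am → clear.
M5: starts 4:30pm at or after M8 ends 11am → clear.
M4: starts 5pm at or after M8 ends 11am → clear.
M6: starts 5:30pm at or after M8 ends 11am → clear.
M7: starts 6:30pm at or after M8 ends 11am → clear.

No — it doesn't clash with anything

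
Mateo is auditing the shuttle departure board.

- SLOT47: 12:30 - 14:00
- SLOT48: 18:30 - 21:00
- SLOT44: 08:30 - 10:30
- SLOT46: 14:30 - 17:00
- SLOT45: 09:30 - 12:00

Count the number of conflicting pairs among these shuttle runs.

1

Two intervals overlap when each starts before the other ends.
Sorted by start: SLOT44, SLOT45, SLOT47, SLOT46, SLOT48.
SLOT45 starts before SLOT44 ends → SLOT44 and SLOT45 overlap.
SLOT47 starts after SLOT44 ends; SLOT44 is clear from here.
SLOT47 starts after SLOT45 ends; SLOT45 is clear from here.
SLOT46 starts after SLOT47 ends; SLOT47 is clear from here.
SLOT48 starts after SLOT46 ends.
Overlapping pairs: SLOT44 & SLOT45 — 1 in total.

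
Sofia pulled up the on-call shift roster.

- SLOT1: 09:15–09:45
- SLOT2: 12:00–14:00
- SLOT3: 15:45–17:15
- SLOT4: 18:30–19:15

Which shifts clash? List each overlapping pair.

Sorted by start: SLOT1, SLOT2, SLOT3, SLOT4.
SLOT2 starts after SLOT1 ends, so nothing later overlaps SLOT1 either.
SLOT3 starts after SLOT2 ends, so nothing later overlaps SLOT2 either.
SLOT4 starts after SLOT3 ends.

no conflicts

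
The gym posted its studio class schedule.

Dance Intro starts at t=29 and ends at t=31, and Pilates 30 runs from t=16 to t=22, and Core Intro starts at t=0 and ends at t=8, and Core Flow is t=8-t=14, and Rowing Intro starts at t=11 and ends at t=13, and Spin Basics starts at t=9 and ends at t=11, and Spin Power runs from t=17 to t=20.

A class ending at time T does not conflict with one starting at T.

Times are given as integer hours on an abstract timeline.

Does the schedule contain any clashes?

Yes

Sorted by start: Core Intro, Core Flow, Spin Basics, Rowing Intro, Pilates 30, Spin Power, Dance Intro.
Core Flow starts exactly when Core Intro ends (back-to-back, no overlap) — done with Core Intro.
Spin Basics starts before Core Flow ends → Core Flow and Spin Basics overlap.
That's a conflict, so the schedule is not conflict-free.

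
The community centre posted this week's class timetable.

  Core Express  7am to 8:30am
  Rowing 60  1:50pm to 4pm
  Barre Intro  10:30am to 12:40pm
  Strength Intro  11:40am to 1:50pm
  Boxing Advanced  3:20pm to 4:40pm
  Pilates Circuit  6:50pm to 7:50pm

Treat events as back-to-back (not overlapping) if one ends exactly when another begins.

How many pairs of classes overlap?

Sorted by start: Core Express, Barre Intro, Strength Intro, Rowing 60, Boxing Advanced, Pilates Circuit.
Barre Intro starts after Core Express ends — done with Core Express.
Strength Intro starts before Barre Intro ends → Barre Intro and Strength Intro overlap.
Rowing 60 starts after Barre Intro ends — done with Barre Intro.
Rowing 60 starts exactly when Strength Intro ends (back-to-back, no overlap) — done with Strength Intro.
Boxing Advanced starts before Rowing 60 ends → Rowing 60 and Boxing Advanced overlap.
Pilates Circuit starts after Rowing 60 ends.
Pilates Circuit starts after Boxing Advanced ends.
Overlapping pairs: Barre Intro & Strength Intro, Boxing Advanced & Rowing 60 — 2 in total.

2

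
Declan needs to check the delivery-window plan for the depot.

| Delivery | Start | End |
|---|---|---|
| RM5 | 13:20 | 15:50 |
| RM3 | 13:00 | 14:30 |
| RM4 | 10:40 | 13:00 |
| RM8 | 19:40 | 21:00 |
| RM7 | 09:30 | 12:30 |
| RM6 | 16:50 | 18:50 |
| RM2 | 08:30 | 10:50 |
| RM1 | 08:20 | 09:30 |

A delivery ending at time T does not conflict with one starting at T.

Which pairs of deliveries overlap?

Sorted by start: RM1, RM2, RM7, RM4, RM3, RM5, RM6, RM8.
RM2 starts before RM1 ends → RM1 and RM2 overlap.
RM7 starts exactly when RM1 ends (back-to-back, no overlap); RM1 is clear from here.
RM7 starts before RM2 ends → RM2 and RM7 overlap.
RM4 starts before RM2 ends → RM2 and RM4 overlap.
RM3 starts after RM2 ends; RM2 is clear from here.
RM4 starts before RM7 ends → RM7 and RM4 overlap.
RM3 starts after RM7 ends; RM7 is clear from here.
RM3 starts exactly when RM4 ends (back-to-back, no overlap); RM4 is clear from here.
RM5 starts before RM3 ends → RM3 and RM5 overlap.
RM6 starts after RM3 ends; RM3 is clear from here.
RM6 starts after RM5 ends; RM5 is clear from here.
RM8 starts after RM6 ends.

RM1 & RM2, RM2 & RM4, RM2 & RM7, RM3 & RM5, RM4 & RM7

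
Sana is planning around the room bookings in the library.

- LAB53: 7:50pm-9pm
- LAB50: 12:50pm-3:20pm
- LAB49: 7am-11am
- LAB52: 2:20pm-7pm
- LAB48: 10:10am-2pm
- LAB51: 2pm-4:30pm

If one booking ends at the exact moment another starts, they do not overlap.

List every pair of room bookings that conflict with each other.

LAB48 & LAB49, LAB48 & LAB50, LAB50 & LAB51, LAB50 & LAB52, LAB51 & LAB52

Check each pair: they overlap iff neither finishes before the other starts.
Sorted by start: LAB49, LAB48, LAB50, LAB51, LAB52, LAB53.
LAB48 starts before LAB49 ends → LAB49 and LAB48 overlap.
LAB50 starts after LAB49 ends, so nothing later overlaps LAB49 either.
LAB50 starts before LAB48 ends → LAB48 and LAB50 overlap.
LAB51 starts exactly when LAB48 ends (back-to-back, no overlap), so nothing later overlaps LAB48 either.
LAB51 starts before LAB50 ends → LAB50 and LAB51 overlap.
LAB52 starts before LAB50 ends → LAB50 and LAB52 overlap.
LAB53 starts after LAB50 ends.
LAB52 starts before LAB51 ends → LAB51 and LAB52 overlap.
LAB53 starts after LAB51 ends.
LAB53 starts after LAB52 ends.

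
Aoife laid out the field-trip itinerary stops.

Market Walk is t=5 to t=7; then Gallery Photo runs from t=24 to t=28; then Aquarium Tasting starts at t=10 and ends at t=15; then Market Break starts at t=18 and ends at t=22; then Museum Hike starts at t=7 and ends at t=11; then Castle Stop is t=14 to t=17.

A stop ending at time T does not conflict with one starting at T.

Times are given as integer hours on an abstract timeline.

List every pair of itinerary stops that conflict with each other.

Aquarium Tasting & Castle Stop, Aquarium Tasting & Museum Hike

Check each pair: they overlap iff neither finishes before the other starts.
Sorted by start: Market Walk, Museum Hike, Aquarium Tasting, Castle Stop, Market Break, Gallery Photo.
Museum Hike starts exactly when Market Walk ends (back-to-back, no overlap), so Market Walk has no further overlaps.
Aquarium Tasting starts before Museum Hike ends → Museum Hike and Aquarium Tasting overlap.
Castle Stop starts after Museum Hike ends, so Museum Hike has no further overlaps.
Castle Stop starts before Aquarium Tasting ends → Aquarium Tasting and Castle Stop overlap.
Market Break starts after Aquarium Tasting ends, so Aquarium Tasting has no further overlaps.
Market Break starts after Castle Stop ends, so Castle Stop has no further overlaps.
Gallery Photo starts after Market Break ends.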